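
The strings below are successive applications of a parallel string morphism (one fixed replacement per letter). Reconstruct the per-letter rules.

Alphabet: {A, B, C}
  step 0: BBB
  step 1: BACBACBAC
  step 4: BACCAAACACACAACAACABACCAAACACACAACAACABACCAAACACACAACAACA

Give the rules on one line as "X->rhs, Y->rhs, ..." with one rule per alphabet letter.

  step 0 ⇒ step 1: BBB ⇒ BAC·BAC·BAC
    B ↦ BAC
    A ↦ CA  (constrained at step 1)
    C ↦ A  (constrained at step 1)

A->CA, B->BAC, C->A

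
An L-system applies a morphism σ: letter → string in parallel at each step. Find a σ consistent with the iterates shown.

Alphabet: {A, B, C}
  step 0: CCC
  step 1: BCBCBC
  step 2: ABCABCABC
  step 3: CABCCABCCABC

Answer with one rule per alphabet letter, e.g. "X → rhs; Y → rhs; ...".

  step 2 ⇒ step 3: ABCABCABC ⇒ C·A·BC·C·A·BC·C·A·BC
    A ↦ C
    B ↦ A
    C ↦ BC

A->C, B->A, C->BC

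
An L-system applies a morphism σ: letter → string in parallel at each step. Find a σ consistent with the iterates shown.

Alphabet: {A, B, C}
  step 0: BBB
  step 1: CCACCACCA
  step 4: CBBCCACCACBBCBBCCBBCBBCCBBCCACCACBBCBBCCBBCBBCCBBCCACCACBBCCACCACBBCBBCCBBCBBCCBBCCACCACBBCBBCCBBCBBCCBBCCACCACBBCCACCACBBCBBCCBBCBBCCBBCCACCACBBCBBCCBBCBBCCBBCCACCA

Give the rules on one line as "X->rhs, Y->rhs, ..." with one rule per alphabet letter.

  step 0 ⇒ step 1: BBB ⇒ CCA·CCA·CCA
    B ↦ CCA
    A ↦ C  (constrained at step 1)
    C ↦ CBB  (constrained at step 1)

A->C, B->CCA, C->CBB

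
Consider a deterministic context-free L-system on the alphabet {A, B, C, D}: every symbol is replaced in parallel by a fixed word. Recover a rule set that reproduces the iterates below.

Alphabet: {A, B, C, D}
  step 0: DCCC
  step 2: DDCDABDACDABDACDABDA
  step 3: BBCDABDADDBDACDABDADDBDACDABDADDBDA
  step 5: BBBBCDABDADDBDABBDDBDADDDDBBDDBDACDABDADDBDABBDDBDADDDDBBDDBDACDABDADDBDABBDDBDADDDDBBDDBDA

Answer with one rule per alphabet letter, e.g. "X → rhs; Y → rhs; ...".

A->DA, B->DD, C->CDA, D->B

  step 2 ⇒ step 3: DDCDABDACDABDACDABDA ⇒ B·B·CDA·B·DA·DD·B·DA·CDA·B·DA·DD·B·DA·CDA·B·DA·DD·B·DA
    A ↦ DA
    B ↦ DD
    C ↦ CDA
    D ↦ B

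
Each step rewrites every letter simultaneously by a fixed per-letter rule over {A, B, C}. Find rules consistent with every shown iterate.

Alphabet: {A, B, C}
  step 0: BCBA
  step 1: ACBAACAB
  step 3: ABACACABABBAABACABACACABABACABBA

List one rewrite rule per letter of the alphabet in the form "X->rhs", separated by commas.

  step 0 ⇒ step 1: BCBA ⇒ AC·BA·AC·AB
    A ↦ AB
    B ↦ AC
    C ↦ BA

A->AB, B->AC, C->BA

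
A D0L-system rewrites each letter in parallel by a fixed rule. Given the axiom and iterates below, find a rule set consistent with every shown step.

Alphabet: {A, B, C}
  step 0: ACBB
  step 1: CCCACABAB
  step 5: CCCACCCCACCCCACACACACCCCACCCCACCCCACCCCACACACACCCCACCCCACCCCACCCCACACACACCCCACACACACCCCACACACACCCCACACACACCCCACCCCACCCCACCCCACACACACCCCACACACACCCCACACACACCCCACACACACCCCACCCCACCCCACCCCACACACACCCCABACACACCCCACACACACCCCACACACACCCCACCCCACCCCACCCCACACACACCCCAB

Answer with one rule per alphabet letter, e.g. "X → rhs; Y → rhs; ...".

  step 0 ⇒ step 1: ACBB ⇒ CCC·AC·AB·AB
    A ↦ CCC
    B ↦ AB
    C ↦ AC

A->CCC, B->AB, C->AC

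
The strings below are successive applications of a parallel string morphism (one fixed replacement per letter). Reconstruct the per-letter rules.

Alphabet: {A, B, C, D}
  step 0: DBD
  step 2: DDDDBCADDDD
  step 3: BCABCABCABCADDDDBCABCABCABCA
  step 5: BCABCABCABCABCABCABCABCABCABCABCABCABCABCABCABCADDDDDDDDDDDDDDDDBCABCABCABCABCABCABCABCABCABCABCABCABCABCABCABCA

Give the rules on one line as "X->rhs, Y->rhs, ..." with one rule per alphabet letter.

  step 2 ⇒ step 3: DDDDBCADDDD ⇒ BCA·BCA·BCA·BCA·D·D·DD·BCA·BCA·BCA·BCA
    A ↦ DD
    B ↦ D
    C ↦ D
    D ↦ BCA

A->DD, B->D, C->D, D->BCA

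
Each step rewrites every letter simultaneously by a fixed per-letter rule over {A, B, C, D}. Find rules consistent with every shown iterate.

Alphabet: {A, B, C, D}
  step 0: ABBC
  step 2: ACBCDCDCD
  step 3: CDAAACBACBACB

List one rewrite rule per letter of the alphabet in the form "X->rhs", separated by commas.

  step 2 ⇒ step 3: ACBCDCDCD ⇒ CD·A·A·A·CB·A·CB·A·CB
    A ↦ CD
    B ↦ A
    C ↦ A
    D ↦ CB

A->CD, B->A, C->A, D->CB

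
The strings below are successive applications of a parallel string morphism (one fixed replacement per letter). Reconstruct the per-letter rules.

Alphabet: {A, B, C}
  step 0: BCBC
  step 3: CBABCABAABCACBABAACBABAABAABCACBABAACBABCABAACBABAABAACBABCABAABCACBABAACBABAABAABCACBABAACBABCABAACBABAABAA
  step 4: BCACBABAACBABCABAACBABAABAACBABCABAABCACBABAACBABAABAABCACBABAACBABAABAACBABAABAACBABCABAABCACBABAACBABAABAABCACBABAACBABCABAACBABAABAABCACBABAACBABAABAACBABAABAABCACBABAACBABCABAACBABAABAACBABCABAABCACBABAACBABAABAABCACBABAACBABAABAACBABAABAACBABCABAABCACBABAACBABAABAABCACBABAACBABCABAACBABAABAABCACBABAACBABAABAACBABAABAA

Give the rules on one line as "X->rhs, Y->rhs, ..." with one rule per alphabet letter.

  step 3 ⇒ step 4: CBABCABAABCACBABAACBABAABAABCACBABAACBABCABAACBABAABAACBABCABAABCACBABAACBABAABAABCACBABAACBABCABAACBABAABAA ⇒ BCA·CBA·BAA·CBA·BCA·BAA·CBA·BAA·BAA·CBA·BCA·BAA·BCA·CBA·BAA·CBA·BAA·BAA·BCA·CBA·BAA·CBA·BAA·BAA·CBA·BAA·BAA·CBA·BCA·BAA·BCA·CBA·BAA·CBA·BAA·BAA·BCA·CBA·BAA·CBA·BCA·BAA·CBA·BAA·BAA·BCA·CBA·BAA·CBA·BAA·BAA·CBA·BAA·BAA·BCA·CBA·BAA·CBA·BCA·BAA·CBA·BAA·BAA·CBA·BCA·BAA·BCA·CBA·BAA·CBA·BAA·BAA·BCA·CBA·BAA·CBA·BAA·BAA·CBA·BAA·BAA·CBA·BCA·BAA·BCA·CBA·BAA·CBA·BAA·BAA·BCA·CBA·BAA·CBA·BCA·BAA·CBA·BAA·BAA·BCA·CBA·BAA·CBA·BAA·BAA·CBA·BAA·BAA
    A ↦ BAA
    B ↦ CBA
    C ↦ BCA

A->BAA, B->CBA, C->BCA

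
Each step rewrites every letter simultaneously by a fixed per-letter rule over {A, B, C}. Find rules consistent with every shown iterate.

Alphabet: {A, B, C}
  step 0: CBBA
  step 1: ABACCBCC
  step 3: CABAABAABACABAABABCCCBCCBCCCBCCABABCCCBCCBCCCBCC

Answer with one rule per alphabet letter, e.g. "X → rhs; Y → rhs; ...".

  step 0 ⇒ step 1: CBBA ⇒ ABA·C·C·BCC
    A ↦ BCC
    B ↦ C
    C ↦ ABA

A->BCC, B->C, C->ABA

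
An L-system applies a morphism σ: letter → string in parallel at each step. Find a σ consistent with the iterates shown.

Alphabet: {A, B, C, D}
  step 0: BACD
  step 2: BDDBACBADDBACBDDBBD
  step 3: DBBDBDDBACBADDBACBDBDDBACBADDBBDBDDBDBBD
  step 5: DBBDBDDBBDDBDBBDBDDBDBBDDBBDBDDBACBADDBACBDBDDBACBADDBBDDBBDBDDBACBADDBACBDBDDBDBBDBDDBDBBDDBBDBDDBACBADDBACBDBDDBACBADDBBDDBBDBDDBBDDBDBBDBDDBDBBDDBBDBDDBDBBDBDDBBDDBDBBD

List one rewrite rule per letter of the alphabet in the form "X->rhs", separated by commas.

  step 2 ⇒ step 3: BDDBACBADDBACBDDBBD ⇒ DB·BD·BD·DB·AC·BAD·DB·AC·BD·BD·DB·AC·BAD·DB·BD·BD·DB·DB·BD
    A ↦ AC
    B ↦ DB
    C ↦ BAD
    D ↦ BD

A->AC, B->DB, C->BAD, D->BD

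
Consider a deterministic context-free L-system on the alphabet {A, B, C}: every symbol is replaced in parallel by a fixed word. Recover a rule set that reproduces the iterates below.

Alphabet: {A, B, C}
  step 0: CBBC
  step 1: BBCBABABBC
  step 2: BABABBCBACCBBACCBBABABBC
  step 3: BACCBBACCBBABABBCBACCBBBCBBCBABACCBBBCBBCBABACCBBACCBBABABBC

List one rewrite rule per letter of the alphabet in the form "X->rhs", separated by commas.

A->CCB, B->BA, C->BBC

  step 2 ⇒ step 3: BABABBCBACCBBACCBBABABBC ⇒ BA·CCB·BA·CCB·BA·BA·BBC·BA·CCB·BBC·BBC·BA·BA·CCB·BBC·BBC·BA·BA·CCB·BA·CCB·BA·BA·BBC
    A ↦ CCB
    B ↦ BA
    C ↦ BBC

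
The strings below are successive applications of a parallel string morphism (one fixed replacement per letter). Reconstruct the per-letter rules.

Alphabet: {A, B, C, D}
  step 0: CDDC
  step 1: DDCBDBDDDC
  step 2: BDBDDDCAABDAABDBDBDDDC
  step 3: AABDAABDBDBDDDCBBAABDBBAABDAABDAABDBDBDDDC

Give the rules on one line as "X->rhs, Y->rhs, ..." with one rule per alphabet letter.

  step 2 ⇒ step 3: BDBDDDCAABDAABDBDBDDDC ⇒ AA·BD·AA·BD·BD·BD·DDC·B·B·AA·BD·B·B·AA·BD·AA·BD·AA·BD·BD·BD·DDC
    A ↦ B
    B ↦ AA
    C ↦ DDC
    D ↦ BD

A->B, B->AA, C->DDC, D->BD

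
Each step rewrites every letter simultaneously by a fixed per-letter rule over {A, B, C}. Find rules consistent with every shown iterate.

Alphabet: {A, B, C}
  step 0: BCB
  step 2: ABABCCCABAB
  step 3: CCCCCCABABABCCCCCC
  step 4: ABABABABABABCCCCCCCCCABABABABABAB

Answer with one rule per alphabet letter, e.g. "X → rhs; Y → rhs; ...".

  step 3 ⇒ step 4: CCCCCCABABABCCCCCC ⇒ AB·AB·AB·AB·AB·AB·C·CC·C·CC·C·CC·AB·AB·AB·AB·AB·AB
    A ↦ C
    B ↦ CC
    C ↦ AB

A->C, B->CC, C->AB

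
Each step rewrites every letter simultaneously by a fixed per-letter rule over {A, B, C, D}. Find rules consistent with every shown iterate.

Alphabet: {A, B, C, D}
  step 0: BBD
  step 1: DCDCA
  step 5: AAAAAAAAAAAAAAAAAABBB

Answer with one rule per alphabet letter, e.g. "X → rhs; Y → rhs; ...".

  step 0 ⇒ step 1: BBD ⇒ DC·DC·A
    B ↦ DC
    D ↦ A
    A ↦ B  (constrained at step 1)
    C ↦ AA  (constrained at step 1)

A->B, B->DC, C->AA, D->A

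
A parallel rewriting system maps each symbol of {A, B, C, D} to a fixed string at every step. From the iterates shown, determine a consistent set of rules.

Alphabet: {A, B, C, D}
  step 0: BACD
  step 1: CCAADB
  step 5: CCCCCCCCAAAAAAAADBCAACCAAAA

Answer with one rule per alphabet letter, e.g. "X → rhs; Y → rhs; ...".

A->C, B->C, C->AA, D->DB

  step 0 ⇒ step 1: BACD ⇒ C·C·AA·DB
    A ↦ C
    B ↦ C
    C ↦ AA
    D ↦ DB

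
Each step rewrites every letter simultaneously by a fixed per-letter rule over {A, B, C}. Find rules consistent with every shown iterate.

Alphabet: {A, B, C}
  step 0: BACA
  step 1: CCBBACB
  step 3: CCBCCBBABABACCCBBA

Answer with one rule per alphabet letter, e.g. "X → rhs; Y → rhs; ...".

  step 0 ⇒ step 1: BACA ⇒ C·CB·BA·CB
    A ↦ CB
    B ↦ C
    C ↦ BA

A->CB, B->C, C->BA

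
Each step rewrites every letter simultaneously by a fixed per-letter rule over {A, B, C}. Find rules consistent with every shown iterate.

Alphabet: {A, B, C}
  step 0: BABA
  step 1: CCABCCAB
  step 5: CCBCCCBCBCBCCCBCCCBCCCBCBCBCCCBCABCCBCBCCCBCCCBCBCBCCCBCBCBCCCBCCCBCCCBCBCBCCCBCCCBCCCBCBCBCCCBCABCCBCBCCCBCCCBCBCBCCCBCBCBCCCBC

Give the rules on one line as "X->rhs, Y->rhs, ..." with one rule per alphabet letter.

A->AB, B->CC, C->BC

  step 0 ⇒ step 1: BABA ⇒ CC·AB·CC·AB
    A ↦ AB
    B ↦ CC
    C ↦ BC  (constrained at step 1)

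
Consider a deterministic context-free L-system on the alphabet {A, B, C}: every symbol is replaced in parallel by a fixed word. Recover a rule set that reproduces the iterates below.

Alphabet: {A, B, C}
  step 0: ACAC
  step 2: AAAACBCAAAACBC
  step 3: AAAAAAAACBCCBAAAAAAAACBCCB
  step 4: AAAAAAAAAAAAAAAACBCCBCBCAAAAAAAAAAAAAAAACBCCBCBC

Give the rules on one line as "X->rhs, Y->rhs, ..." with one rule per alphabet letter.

  step 3 ⇒ step 4: AAAAAAAACBCCBAAAAAAAACBCCB ⇒ AA·AA·AA·AA·AA·AA·AA·AA·CB·C·CB·CB·C·AA·AA·AA·AA·AA·AA·AA·AA·CB·C·CB·CB·C
    A ↦ AA
    B ↦ C
    C ↦ CB

A->AA, B->C, C->CB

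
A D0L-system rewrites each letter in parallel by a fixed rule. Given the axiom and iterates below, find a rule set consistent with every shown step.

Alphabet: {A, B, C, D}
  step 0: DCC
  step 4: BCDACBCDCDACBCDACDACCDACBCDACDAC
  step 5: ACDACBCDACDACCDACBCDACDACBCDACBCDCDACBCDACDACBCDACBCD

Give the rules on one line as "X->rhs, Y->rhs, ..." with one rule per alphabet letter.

A->B, B->A, C->CD, D->AC

  step 4 ⇒ step 5: BCDACBCDCDACBCDACDACCDACBCDACDAC ⇒ A·CD·AC·B·CD·A·CD·AC·CD·AC·B·CD·A·CD·AC·B·CD·AC·B·CD·CD·AC·B·CD·A·CD·AC·B·CD·AC·B·CD
    A ↦ B
    B ↦ A
    C ↦ CD
    D ↦ AC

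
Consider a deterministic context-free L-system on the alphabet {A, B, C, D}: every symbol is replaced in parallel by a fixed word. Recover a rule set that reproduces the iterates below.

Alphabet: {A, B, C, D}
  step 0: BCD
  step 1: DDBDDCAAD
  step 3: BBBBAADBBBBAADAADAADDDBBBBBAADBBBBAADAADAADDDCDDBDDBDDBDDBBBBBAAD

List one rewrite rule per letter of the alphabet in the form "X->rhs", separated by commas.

  step 0 ⇒ step 1: BCD ⇒ DDB·DDC·AAD
    B ↦ DDB
    C ↦ DDC
    D ↦ AAD
    A ↦ BB  (constrained at step 1)

A->BB, B->DDB, C->DDC, D->AAD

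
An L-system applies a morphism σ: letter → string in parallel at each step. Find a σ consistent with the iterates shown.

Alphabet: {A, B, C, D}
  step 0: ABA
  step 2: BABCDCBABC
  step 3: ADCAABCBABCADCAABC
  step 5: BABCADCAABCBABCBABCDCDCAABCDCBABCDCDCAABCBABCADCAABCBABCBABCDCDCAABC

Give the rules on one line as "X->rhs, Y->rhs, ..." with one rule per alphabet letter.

A->DC, B->A, C->ABC, D->B

  step 2 ⇒ step 3: BABCDCBABC ⇒ A·DC·A·ABC·B·ABC·A·DC·A·ABC
    A ↦ DC
    B ↦ A
    C ↦ ABC
    D ↦ B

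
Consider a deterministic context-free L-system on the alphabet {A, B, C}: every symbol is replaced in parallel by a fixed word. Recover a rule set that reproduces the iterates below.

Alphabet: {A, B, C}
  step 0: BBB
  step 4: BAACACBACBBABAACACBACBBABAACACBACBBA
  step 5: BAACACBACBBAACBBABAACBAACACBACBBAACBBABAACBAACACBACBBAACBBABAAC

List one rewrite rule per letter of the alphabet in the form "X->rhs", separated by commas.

  step 4 ⇒ step 5: BAACACBACBBABAACACBACBBABAACACBACBBA ⇒ BA·AC·AC·B·AC·B·BA·AC·B·BA·BA·AC·BA·AC·AC·B·AC·B·BA·AC·B·BA·BA·AC·BA·AC·AC·B·AC·B·BA·AC·B·BA·BA·AC
    A ↦ AC
    B ↦ BA
    C ↦ B

A->AC, B->BA, C->B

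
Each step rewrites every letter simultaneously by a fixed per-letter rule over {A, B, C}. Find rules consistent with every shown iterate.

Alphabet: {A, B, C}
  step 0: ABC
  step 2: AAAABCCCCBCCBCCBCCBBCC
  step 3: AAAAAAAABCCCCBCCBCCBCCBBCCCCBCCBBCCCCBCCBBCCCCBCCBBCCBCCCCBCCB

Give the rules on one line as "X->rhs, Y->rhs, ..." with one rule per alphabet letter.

A->AA, B->BCC, C->CCB

  step 2 ⇒ step 3: AAAABCCCCBCCBCCBCCBBCC ⇒ AA·AA·AA·AA·BCC·CCB·CCB·CCB·CCB·BCC·CCB·CCB·BCC·CCB·CCB·BCC·CCB·CCB·BCC·BCC·CCB·CCB
    A ↦ AA
    B ↦ BCC
    C ↦ CCB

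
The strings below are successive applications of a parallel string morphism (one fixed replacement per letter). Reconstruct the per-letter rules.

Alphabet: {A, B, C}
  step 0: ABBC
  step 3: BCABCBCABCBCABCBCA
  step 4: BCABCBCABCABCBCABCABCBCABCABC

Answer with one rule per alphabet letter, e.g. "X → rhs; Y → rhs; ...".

  step 3 ⇒ step 4: BCABCBCABCBCABCBCA ⇒ BC·A·BC·BC·A·BC·A·BC·BC·A·BC·A·BC·BC·A·BC·A·BC
    A ↦ BC
    B ↦ BC
    C ↦ A

A->BC, B->BC, C->A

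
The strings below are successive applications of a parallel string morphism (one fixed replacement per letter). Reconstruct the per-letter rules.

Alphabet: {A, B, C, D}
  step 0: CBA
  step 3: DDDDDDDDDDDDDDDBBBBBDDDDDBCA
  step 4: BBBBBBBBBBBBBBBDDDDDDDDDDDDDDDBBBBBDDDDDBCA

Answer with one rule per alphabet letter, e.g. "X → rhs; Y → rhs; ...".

  step 3 ⇒ step 4: DDDDDDDDDDDDDDDBBBBBDDDDDBCA ⇒ B·B·B·B·B·B·B·B·B·B·B·B·B·B·B·DDD·DDD·DDD·DDD·DDD·B·B·B·B·B·DDD·DD·BCA
    A ↦ BCA
    B ↦ DDD
    C ↦ DD
    D ↦ B

A->BCA, B->DDD, C->DD, D->B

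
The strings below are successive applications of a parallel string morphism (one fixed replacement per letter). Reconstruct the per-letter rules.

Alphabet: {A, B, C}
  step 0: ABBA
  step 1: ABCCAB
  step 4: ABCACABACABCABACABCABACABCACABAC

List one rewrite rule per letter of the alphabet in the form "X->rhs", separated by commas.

  step 0 ⇒ step 1: ABBA ⇒ AB·C·C·AB
    A ↦ AB
    B ↦ C
    C ↦ AC  (constrained at step 1)

A->AB, B->C, C->AC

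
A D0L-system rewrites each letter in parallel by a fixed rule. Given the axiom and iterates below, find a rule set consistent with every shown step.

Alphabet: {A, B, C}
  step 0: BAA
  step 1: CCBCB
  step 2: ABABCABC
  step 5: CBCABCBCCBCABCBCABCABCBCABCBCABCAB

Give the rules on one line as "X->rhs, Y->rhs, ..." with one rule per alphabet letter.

  step 1 ⇒ step 2: CCBCB ⇒ AB·AB·C·AB·C
    B ↦ C
    C ↦ AB
  step 0 ⇒ step 1: BAA ⇒ C·CB·CB
    A ↦ CB

A->CB, B->C, C->AB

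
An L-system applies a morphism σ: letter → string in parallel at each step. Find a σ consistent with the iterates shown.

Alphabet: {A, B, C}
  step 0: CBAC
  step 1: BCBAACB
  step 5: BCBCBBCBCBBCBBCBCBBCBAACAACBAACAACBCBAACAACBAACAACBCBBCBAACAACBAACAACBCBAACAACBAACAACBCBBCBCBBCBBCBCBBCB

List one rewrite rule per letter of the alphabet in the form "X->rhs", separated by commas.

  step 0 ⇒ step 1: CBAC ⇒ B·CB·AAC·B
    A ↦ AAC
    B ↦ CB
    C ↦ B

A->AAC, B->CB, C->B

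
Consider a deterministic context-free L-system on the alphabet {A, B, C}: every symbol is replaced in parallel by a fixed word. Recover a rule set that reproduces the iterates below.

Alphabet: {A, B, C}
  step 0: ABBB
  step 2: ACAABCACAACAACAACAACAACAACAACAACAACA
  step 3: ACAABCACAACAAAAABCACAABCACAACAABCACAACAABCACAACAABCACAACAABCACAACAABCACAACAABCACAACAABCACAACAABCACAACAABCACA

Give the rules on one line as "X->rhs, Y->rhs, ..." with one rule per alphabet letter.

  step 2 ⇒ step 3: ACAABCACAACAACAACAACAACAACAACAACAACA ⇒ ACA·ABC·ACA·ACA·AAA·ABC·ACA·ABC·ACA·ACA·ABC·ACA·ACA·ABC·ACA·ACA·ABC·ACA·ACA·ABC·ACA·ACA·ABC·ACA·ACA·ABC·ACA·ACA·ABC·ACA·ACA·ABC·ACA·ACA·ABC·ACA
    A ↦ ACA
    B ↦ AAA
    C ↦ ABC

A->ACA, B->AAA, C->ABC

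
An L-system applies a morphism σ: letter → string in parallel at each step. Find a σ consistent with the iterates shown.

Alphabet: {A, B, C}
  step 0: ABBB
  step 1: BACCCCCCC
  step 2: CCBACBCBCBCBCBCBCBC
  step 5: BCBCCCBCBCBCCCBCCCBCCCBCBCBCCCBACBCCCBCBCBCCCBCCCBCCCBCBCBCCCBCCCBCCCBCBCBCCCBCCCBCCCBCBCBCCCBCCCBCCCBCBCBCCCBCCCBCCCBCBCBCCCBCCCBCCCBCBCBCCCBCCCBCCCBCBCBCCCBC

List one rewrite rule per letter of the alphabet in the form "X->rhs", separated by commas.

A->BAC, B->CC, C->BC

  step 1 ⇒ step 2: BACCCCCCC ⇒ CC·BAC·BC·BC·BC·BC·BC·BC·BC
    A ↦ BAC
    B ↦ CC
    C ↦ BC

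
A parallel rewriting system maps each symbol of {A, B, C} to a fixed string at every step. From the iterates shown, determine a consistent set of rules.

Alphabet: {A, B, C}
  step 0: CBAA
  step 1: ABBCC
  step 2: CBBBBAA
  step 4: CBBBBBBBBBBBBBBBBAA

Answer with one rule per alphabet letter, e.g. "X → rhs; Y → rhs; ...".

  step 1 ⇒ step 2: ABBCC ⇒ C·BB·BB·A·A
    A ↦ C
    B ↦ BB
    C ↦ A

A->C, B->BB, C->A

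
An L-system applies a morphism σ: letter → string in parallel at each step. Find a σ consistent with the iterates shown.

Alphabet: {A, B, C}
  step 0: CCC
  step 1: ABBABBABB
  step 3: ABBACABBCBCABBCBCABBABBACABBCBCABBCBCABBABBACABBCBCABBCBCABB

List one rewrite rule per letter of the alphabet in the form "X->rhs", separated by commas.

  step 0 ⇒ step 1: CCC ⇒ ABB·ABB·ABB
    C ↦ ABB
    A ↦ CBC  (constrained at step 1)
    B ↦ AC  (constrained at step 1)

A->CBC, B->AC, C->ABB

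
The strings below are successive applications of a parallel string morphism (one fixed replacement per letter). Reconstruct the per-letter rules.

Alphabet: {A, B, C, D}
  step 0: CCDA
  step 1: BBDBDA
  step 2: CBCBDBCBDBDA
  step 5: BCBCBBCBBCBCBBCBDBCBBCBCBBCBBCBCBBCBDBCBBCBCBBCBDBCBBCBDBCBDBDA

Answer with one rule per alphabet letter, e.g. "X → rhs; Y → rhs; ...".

  step 1 ⇒ step 2: BBDBDA ⇒ CB·CB·DB·CB·DB·DA
    A ↦ DA
    B ↦ CB
    D ↦ DB
  step 0 ⇒ step 1: CCDA ⇒ B·B·DB·DA
    C ↦ B

A->DA, B->CB, C->B, D->DB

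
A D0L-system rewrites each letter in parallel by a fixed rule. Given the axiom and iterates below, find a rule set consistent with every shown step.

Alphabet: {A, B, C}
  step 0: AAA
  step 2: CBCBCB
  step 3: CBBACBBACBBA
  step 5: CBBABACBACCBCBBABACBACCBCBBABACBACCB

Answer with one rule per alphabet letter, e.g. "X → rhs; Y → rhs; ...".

A->C, B->BA, C->CB

  step 2 ⇒ step 3: CBCBCB ⇒ CB·BA·CB·BA·CB·BA
    B ↦ BA
    C ↦ CB
    A ↦ C  (constrained at step 0)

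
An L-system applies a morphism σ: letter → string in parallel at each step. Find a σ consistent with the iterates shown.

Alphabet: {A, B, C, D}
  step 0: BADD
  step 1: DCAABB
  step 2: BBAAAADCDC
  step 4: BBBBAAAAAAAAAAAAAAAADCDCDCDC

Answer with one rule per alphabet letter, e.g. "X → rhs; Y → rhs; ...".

  step 1 ⇒ step 2: DCAABB ⇒ B·B·AA·AA·DC·DC
    A ↦ AA
    B ↦ DC
    C ↦ B
    D ↦ B

A->AA, B->DC, C->B, D->B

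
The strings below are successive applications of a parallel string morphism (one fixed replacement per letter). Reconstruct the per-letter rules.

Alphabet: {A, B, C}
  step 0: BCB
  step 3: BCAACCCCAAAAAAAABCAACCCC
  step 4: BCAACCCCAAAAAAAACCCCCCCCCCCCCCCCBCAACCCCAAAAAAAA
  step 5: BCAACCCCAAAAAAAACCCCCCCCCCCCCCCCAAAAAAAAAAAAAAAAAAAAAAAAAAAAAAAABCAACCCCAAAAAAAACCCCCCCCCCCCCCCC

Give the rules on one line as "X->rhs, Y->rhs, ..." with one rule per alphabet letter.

  step 4 ⇒ step 5: BCAACCCCAAAAAAAACCCCCCCCCCCCCCCCBCAACCCCAAAAAAAA ⇒ BC·AA·CC·CC·AA·AA·AA·AA·CC·CC·CC·CC·CC·CC·CC·CC·AA·AA·AA·AA·AA·AA·AA·AA·AA·AA·AA·AA·AA·AA·AA·AA·BC·AA·CC·CC·AA·AA·AA·AA·CC·CC·CC·CC·CC·CC·CC·CC
    A ↦ CC
    B ↦ BC
    C ↦ AA

A->CC, B->BC, C->AA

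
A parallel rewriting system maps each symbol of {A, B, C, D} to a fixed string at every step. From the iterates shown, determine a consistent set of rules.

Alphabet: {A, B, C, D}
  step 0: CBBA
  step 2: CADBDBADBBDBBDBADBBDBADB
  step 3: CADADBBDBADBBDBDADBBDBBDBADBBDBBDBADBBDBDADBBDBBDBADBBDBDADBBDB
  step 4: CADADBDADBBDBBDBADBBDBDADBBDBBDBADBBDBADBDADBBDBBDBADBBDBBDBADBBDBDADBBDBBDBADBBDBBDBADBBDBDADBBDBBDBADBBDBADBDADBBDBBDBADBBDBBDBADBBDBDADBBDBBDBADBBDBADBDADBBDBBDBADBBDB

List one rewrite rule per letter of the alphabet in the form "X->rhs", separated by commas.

A->D, B->BDB, C->CA, D->ADB

  step 3 ⇒ step 4: CADADBBDBADBBDBDADBBDBBDBADBBDBBDBADBBDBDADBBDBBDBADBBDBDADBBDB ⇒ CA·D·ADB·D·ADB·BDB·BDB·ADB·BDB·D·ADB·BDB·BDB·ADB·BDB·ADB·D·ADB·BDB·BDB·ADB·BDB·BDB·ADB·BDB·D·ADB·BDB·BDB·ADB·BDB·BDB·ADB·BDB·D·ADB·BDB·BDB·ADB·BDB·ADB·D·ADB·BDB·BDB·ADB·BDB·BDB·ADB·BDB·D·ADB·BDB·BDB·ADB·BDB·ADB·D·ADB·BDB·BDB·ADB·BDB
    A ↦ D
    B ↦ BDB
    C ↦ CA
    D ↦ ADB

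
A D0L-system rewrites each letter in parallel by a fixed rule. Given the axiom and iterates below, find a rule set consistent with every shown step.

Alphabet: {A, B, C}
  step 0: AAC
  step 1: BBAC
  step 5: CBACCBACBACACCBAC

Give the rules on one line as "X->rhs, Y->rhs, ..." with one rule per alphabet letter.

A->B, B->C, C->AC

  step 0 ⇒ step 1: AAC ⇒ B·B·AC
    A ↦ B
    C ↦ AC
    B ↦ C  (constrained at step 1)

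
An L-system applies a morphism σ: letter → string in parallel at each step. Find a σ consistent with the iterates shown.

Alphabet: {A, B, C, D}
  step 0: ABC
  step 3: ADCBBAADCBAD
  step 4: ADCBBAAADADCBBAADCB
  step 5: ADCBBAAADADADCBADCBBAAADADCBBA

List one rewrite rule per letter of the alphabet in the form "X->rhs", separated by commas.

A->AD, B->A, C->B, D->CB

  step 4 ⇒ step 5: ADCBBAAADADCBBAADCB ⇒ AD·CB·B·A·A·AD·AD·AD·CB·AD·CB·B·A·A·AD·AD·CB·B·A
    A ↦ AD
    B ↦ A
    C ↦ B
    D ↦ CB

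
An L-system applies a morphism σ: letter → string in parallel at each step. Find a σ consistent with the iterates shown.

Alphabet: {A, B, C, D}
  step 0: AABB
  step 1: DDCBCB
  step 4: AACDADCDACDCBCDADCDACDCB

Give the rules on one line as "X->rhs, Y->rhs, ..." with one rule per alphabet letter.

  step 0 ⇒ step 1: AABB ⇒ D·D·CB·CB
    A ↦ D
    B ↦ CB
    C ↦ CD  (constrained at step 1)
    D ↦ A  (constrained at step 1)

A->D, B->CB, C->CD, D->A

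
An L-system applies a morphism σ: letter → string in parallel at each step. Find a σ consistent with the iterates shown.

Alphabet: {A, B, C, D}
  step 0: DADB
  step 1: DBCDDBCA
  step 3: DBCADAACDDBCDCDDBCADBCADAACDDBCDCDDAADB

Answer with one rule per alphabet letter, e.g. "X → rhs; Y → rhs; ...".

  step 0 ⇒ step 1: DADB ⇒ DB·CD·DB·CA
    A ↦ CD
    B ↦ CA
    D ↦ DB
    C ↦ DAA  (constrained at step 1)

A->CD, B->CA, C->DAA, D->DB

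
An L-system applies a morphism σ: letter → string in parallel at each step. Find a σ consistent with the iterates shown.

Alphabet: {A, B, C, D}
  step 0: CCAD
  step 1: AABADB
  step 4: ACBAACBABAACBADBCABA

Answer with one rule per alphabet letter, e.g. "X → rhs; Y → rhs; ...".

  step 0 ⇒ step 1: CCAD ⇒ A·A·BA·DB
    A ↦ BA
    C ↦ A
    D ↦ DB
    B ↦ C  (constrained at step 1)

A->BA, B->C, C->A, D->DB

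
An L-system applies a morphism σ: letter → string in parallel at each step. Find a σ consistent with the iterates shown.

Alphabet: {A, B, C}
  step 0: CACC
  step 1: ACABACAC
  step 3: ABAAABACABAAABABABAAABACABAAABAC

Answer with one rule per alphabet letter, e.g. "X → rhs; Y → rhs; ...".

A->AB, B->AA, C->AC

  step 0 ⇒ step 1: CACC ⇒ AC·AB·AC·AC
    A ↦ AB
    C ↦ AC
    B ↦ AA  (constrained at step 1)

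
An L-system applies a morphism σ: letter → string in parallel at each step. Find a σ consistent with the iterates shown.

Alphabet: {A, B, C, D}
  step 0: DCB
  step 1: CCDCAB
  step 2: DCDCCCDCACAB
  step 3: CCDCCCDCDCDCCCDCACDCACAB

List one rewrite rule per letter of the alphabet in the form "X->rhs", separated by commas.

  step 2 ⇒ step 3: DCDCCCDCACAB ⇒ CC·DC·CC·DC·DC·DC·CC·DC·AC·DC·AC·AB
    A ↦ AC
    B ↦ AB
    C ↦ DC
    D ↦ CC

A->AC, B->AB, C->DC, D->CC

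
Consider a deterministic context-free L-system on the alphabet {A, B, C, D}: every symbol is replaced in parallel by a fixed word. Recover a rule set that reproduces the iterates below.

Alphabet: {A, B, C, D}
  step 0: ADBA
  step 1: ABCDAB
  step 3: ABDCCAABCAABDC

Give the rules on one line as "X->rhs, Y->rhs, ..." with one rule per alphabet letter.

A->AB, B->D, C->CA, D->C

  step 0 ⇒ step 1: ADBA ⇒ AB·C·D·AB
    A ↦ AB
    B ↦ D
    D ↦ C
    C ↦ CA  (constrained at step 1)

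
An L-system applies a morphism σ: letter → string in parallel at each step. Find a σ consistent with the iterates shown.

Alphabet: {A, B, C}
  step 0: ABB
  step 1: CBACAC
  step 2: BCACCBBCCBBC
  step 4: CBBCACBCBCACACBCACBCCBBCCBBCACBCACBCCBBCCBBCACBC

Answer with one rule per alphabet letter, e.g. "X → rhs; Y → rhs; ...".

  step 1 ⇒ step 2: CBACAC ⇒ BC·AC·CB·BC·CB·BC
    A ↦ CB
    B ↦ AC
    C ↦ BC

A->CB, B->AC, C->BC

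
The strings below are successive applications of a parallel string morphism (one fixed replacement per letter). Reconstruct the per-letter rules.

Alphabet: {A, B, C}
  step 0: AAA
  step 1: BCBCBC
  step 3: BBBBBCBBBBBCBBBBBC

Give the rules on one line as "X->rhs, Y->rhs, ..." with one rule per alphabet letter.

A->BC, B->BB, C->A

  step 0 ⇒ step 1: AAA ⇒ BC·BC·BC
    A ↦ BC
    B ↦ BB  (constrained at step 1)
    C ↦ A  (constrained at step 1)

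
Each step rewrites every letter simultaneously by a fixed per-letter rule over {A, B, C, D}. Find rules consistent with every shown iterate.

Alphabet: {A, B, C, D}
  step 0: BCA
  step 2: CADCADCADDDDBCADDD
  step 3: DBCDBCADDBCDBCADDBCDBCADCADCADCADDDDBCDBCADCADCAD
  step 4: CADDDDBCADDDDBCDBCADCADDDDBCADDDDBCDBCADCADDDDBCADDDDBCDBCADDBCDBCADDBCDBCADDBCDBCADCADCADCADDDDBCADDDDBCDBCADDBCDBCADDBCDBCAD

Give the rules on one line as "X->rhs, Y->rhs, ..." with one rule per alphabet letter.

  step 3 ⇒ step 4: DBCDBCADDBCDBCADDBCDBCADCADCADCADDDDBCDBCADCADCAD ⇒ CAD·DD·DB·CAD·DD·DB·CDB·CAD·CAD·DD·DB·CAD·DD·DB·CDB·CAD·CAD·DD·DB·CAD·DD·DB·CDB·CAD·DB·CDB·CAD·DB·CDB·CAD·DB·CDB·CAD·CAD·CAD·CAD·DD·DB·CAD·DD·DB·CDB·CAD·DB·CDB·CAD·DB·CDB·CAD
    A ↦ CDB
    B ↦ DD
    C ↦ DB
    D ↦ CAD

A->CDB, B->DD, C->DB, D->CAD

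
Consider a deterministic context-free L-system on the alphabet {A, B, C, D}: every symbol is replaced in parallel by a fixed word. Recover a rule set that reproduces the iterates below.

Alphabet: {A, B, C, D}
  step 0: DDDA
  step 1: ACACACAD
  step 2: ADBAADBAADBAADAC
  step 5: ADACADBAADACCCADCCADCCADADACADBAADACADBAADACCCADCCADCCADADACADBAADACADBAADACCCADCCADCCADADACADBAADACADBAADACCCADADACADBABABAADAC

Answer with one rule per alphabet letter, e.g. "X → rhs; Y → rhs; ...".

  step 1 ⇒ step 2: ACACACAD ⇒ AD·BA·AD·BA·AD·BA·AD·AC
    A ↦ AD
    C ↦ BA
    D ↦ AC
    B ↦ CC  (constrained at step 2)

A->AD, B->CC, C->BA, D->AC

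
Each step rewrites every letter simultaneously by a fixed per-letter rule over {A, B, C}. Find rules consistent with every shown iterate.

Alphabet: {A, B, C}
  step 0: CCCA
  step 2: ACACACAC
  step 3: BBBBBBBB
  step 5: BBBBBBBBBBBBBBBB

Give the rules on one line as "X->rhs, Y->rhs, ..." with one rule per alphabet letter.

  step 2 ⇒ step 3: ACACACAC ⇒ B·B·B·B·B·B·B·B
    A ↦ B
    C ↦ B
    B ↦ AC  (constrained at step 3)

A->B, B->AC, C->B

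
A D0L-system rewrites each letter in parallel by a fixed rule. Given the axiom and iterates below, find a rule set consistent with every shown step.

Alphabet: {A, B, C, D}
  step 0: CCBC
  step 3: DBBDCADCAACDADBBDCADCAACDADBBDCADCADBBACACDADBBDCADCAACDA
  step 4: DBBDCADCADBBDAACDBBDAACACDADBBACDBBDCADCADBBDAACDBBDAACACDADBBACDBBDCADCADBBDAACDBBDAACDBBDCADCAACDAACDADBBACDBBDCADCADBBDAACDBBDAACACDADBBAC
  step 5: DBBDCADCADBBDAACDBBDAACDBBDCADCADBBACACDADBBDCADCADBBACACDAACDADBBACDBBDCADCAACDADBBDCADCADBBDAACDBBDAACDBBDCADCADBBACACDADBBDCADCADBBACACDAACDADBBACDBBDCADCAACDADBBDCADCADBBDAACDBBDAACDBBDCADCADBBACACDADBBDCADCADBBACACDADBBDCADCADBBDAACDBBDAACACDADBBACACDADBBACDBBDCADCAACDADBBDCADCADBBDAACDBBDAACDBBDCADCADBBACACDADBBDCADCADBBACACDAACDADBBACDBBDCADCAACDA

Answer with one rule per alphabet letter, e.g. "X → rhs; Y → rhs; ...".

  step 4 ⇒ step 5: DBBDCADCADBBDAACDBBDAACACDADBBACDBBDCADCADBBDAACDBBDAACACDADBBACDBBDCADCADBBDAACDBBDAACDBBDCADCAACDAACDADBBACDBBDCADCADBBDAACDBBDAACACDADBBAC ⇒ DBB·DCA·DCA·DBB·DA·AC·DBB·DA·AC·DBB·DCA·DCA·DBB·AC·AC·DA·DBB·DCA·DCA·DBB·AC·AC·DA·AC·DA·DBB·AC·DBB·DCA·DCA·AC·DA·DBB·DCA·DCA·DBB·DA·AC·DBB·DA·AC·DBB·DCA·DCA·DBB·AC·AC·DA·DBB·DCA·DCA·DBB·AC·AC·DA·AC·DA·DBB·AC·DBB·DCA·DCA·AC·DA·DBB·DCA·DCA·DBB·DA·AC·DBB·DA·AC·DBB·DCA·DCA·DBB·AC·AC·DA·DBB·DCA·DCA·DBB·AC·AC·DA·DBB·DCA·DCA·DBB·DA·AC·DBB·DA·AC·AC·DA·DBB·AC·AC·DA·DBB·AC·DBB·DCA·DCA·AC·DA·DBB·DCA·DCA·DBB·DA·AC·DBB·DA·AC·DBB·DCA·DCA·DBB·AC·AC·DA·DBB·DCA·DCA·DBB·AC·AC·DA·AC·DA·DBB·AC·DBB·DCA·DCA·AC·DA
    A ↦ AC
    B ↦ DCA
    C ↦ DA
    D ↦ DBB

A->AC, B->DCA, C->DA, D->DBB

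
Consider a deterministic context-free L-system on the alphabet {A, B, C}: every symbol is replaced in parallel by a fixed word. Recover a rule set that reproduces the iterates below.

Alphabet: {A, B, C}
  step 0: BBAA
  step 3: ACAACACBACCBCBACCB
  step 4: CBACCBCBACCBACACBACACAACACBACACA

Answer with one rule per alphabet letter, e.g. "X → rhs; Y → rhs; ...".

  step 3 ⇒ step 4: ACAACACBACCBCBACCB ⇒ CB·AC·CB·CB·AC·CB·AC·A·CB·AC·AC·A·AC·A·CB·AC·AC·A
    A ↦ CB
    B ↦ A
    C ↦ AC

A->CB, B->A, C->AC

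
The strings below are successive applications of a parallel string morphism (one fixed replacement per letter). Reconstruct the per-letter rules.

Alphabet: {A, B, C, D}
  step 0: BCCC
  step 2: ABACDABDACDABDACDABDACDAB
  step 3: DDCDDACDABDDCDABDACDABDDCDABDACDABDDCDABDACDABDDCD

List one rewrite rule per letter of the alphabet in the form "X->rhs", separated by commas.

  step 2 ⇒ step 3: ABACDABDACDABDACDABDACDAB ⇒ D·DCD·D·ACD·AB·D·DCD·AB·D·ACD·AB·D·DCD·AB·D·ACD·AB·D·DCD·AB·D·ACD·AB·D·DCD
    A ↦ D
    B ↦ DCD
    C ↦ ACD
    D ↦ AB

A->D, B->DCD, C->ACD, D->AB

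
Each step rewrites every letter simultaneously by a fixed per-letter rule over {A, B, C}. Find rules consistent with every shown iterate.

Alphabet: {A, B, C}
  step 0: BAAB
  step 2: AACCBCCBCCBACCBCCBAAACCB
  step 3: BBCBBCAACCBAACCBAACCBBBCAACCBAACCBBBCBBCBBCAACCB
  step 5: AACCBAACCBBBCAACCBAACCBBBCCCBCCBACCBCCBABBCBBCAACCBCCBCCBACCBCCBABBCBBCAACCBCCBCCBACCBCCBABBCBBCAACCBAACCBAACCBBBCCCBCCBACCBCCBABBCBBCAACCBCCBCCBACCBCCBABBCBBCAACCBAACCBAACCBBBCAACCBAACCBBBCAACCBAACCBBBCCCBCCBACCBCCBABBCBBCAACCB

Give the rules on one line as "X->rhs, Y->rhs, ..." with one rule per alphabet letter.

A->BBC, B->CCB, C->A

  step 2 ⇒ step 3: AACCBCCBCCBACCBCCBAAACCB ⇒ BBC·BBC·A·A·CCB·A·A·CCB·A·A·CCB·BBC·A·A·CCB·A·A·CCB·BBC·BBC·BBC·A·A·CCB
    A ↦ BBC
    B ↦ CCB
    C ↦ A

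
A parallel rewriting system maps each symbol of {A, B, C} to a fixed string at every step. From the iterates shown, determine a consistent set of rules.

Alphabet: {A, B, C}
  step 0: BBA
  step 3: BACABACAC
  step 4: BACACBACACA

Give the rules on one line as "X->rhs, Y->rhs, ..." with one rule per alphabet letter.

  step 3 ⇒ step 4: BACABACAC ⇒ BA·C·A·C·BA·C·A·C·A
    A ↦ C
    B ↦ BA
    C ↦ A

A->C, B->BA, C->A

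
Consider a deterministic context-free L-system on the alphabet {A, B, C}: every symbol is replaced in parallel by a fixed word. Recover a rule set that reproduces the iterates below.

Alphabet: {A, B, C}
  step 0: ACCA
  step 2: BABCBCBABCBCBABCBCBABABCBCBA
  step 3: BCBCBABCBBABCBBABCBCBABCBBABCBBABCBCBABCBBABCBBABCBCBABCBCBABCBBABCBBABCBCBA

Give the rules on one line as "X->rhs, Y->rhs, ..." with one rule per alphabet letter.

  step 2 ⇒ step 3: BABCBCBABCBCBABCBCBABABCBCBA ⇒ BCB·CBA·BCB·BA·BCB·BA·BCB·CBA·BCB·BA·BCB·BA·BCB·CBA·BCB·BA·BCB·BA·BCB·CBA·BCB·CBA·BCB·BA·BCB·BA·BCB·CBA
    A ↦ CBA
    B ↦ BCB
    C ↦ BA

A->CBA, B->BCB, C->BA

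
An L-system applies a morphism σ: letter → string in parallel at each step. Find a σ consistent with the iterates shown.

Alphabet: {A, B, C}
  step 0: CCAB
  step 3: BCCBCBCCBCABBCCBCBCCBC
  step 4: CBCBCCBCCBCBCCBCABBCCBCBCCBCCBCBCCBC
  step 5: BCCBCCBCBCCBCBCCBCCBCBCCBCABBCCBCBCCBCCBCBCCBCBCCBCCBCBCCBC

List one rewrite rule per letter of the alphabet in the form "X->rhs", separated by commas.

A->ABB, B->C, C->BC

  step 4 ⇒ step 5: CBCBCCBCCBCBCCBCABBCCBCBCCBCCBCBCCBC ⇒ BC·C·BC·C·BC·BC·C·BC·BC·C·BC·C·BC·BC·C·BC·ABB·C·C·BC·BC·C·BC·C·BC·BC·C·BC·BC·C·BC·C·BC·BC·C·BC
    A ↦ ABB
    B ↦ C
    C ↦ BC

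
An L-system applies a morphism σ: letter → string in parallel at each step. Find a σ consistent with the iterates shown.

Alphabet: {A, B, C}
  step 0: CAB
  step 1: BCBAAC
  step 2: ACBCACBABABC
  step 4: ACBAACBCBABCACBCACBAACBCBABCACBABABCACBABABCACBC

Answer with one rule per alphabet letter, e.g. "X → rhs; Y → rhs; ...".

  step 1 ⇒ step 2: BCBAAC ⇒ AC·BC·AC·BA·BA·BC
    A ↦ BA
    B ↦ AC
    C ↦ BC

A->BA, B->AC, C->BC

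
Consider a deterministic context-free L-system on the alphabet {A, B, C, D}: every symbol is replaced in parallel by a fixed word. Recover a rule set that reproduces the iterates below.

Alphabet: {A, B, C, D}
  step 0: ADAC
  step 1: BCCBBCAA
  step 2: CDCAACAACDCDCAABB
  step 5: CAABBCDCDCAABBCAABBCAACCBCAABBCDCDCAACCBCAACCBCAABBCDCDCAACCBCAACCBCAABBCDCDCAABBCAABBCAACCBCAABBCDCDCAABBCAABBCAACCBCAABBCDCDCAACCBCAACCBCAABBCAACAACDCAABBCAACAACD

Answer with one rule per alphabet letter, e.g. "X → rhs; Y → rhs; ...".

A->B, B->CD, C->CAA, D->CCB

  step 1 ⇒ step 2: BCCBBCAA ⇒ CD·CAA·CAA·CD·CD·CAA·B·B
    A ↦ B
    B ↦ CD
    C ↦ CAA
  step 0 ⇒ step 1: ADAC ⇒ B·CCB·B·CAA
    D ↦ CCB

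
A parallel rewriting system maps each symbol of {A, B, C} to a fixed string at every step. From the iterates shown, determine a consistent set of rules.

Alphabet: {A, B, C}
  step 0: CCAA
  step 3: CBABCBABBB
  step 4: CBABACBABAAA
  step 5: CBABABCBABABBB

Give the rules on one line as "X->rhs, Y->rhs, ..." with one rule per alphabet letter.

A->B, B->A, C->CB

  step 4 ⇒ step 5: CBABACBABAAA ⇒ CB·A·B·A·B·CB·A·B·A·B·B·B
    A ↦ B
    B ↦ A
    C ↦ CB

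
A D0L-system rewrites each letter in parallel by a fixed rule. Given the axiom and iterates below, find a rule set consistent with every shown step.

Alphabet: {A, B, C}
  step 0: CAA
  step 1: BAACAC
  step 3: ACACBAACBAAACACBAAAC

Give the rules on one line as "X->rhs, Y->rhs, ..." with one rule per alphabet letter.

  step 0 ⇒ step 1: CAA ⇒ BA·AC·AC
    A ↦ AC
    C ↦ BA
    B ↦ A  (constrained at step 1)

A->AC, B->A, C->BA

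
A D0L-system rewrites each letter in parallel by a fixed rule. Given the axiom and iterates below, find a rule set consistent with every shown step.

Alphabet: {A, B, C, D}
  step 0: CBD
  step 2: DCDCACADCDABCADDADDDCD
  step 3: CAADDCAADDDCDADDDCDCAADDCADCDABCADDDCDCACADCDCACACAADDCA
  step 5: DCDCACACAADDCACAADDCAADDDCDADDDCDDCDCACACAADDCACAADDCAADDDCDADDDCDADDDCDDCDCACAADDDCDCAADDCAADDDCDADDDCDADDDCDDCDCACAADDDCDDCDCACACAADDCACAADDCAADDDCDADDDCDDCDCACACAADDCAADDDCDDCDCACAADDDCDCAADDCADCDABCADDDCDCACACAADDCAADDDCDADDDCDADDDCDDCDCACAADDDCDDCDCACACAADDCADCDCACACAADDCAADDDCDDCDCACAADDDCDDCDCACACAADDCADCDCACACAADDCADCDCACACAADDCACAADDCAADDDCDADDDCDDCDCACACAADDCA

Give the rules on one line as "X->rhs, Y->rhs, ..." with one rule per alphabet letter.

  step 2 ⇒ step 3: DCDCACADCDABCADDADDDCD ⇒ CA·ADD·CA·ADD·DCD·ADD·DCD·CA·ADD·CA·DCD·ABC·ADD·DCD·CA·CA·DCD·CA·CA·CA·ADD·CA
    A ↦ DCD
    B ↦ ABC
    C ↦ ADD
    D ↦ CA

A->DCD, B->ABC, C->ADD, D->CA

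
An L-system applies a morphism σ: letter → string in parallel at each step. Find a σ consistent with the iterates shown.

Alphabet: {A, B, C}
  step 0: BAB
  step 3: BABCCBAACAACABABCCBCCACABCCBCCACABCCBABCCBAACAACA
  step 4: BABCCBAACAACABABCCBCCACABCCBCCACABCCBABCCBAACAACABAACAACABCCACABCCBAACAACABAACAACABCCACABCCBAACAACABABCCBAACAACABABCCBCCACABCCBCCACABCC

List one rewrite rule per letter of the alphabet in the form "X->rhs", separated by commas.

A->BCC, B->BA, C->ACA

  step 3 ⇒ step 4: BABCCBAACAACABABCCBCCACABCCBCCACABCCBABCCBAACAACA ⇒ BA·BCC·BA·ACA·ACA·BA·BCC·BCC·ACA·BCC·BCC·ACA·BCC·BA·BCC·BA·ACA·ACA·BA·ACA·ACA·BCC·ACA·BCC·BA·ACA·ACA·BA·ACA·ACA·BCC·ACA·BCC·BA·ACA·ACA·BA·BCC·BA·ACA·ACA·BA·BCC·BCC·ACA·BCC·BCC·ACA·BCC
    A ↦ BCC
    B ↦ BA
    C ↦ ACA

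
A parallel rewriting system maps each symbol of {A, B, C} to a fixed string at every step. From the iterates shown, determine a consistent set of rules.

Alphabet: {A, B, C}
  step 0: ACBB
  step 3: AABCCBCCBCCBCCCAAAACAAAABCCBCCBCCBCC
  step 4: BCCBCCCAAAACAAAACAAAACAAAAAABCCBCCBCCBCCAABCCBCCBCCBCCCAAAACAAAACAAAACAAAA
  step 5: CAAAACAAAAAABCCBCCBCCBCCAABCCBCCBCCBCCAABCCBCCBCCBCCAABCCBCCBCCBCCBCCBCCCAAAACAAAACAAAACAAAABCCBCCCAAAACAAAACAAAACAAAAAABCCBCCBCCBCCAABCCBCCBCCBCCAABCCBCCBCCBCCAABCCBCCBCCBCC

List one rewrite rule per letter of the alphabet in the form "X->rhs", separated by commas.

  step 4 ⇒ step 5: BCCBCCCAAAACAAAACAAAACAAAAAABCCBCCBCCBCCAABCCBCCBCCBCCCAAAACAAAACAAAACAAAA ⇒ C·AA·AA·C·AA·AA·AA·BCC·BCC·BCC·BCC·AA·BCC·BCC·BCC·BCC·AA·BCC·BCC·BCC·BCC·AA·BCC·BCC·BCC·BCC·BCC·BCC·C·AA·AA·C·AA·AA·C·AA·AA·C·AA·AA·BCC·BCC·C·AA·AA·C·AA·AA·C·AA·AA·C·AA·AA·AA·BCC·BCC·BCC·BCC·AA·BCC·BCC·BCC·BCC·AA·BCC·BCC·BCC·BCC·AA·BCC·BCC·BCC·BCC
    A ↦ BCC
    B ↦ C
    C ↦ AA

A->BCC, B->C, C->AA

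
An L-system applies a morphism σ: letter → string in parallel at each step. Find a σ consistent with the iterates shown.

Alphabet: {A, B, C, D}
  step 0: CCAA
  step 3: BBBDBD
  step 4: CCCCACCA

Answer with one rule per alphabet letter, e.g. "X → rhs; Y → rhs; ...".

  step 3 ⇒ step 4: BBBDBD ⇒ C·C·C·CA·C·CA
    B ↦ C
    D ↦ CA
    A ↦ D  (constrained at step 0)
    C ↦ B  (constrained at step 0)

A->D, B->C, C->B, D->CA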